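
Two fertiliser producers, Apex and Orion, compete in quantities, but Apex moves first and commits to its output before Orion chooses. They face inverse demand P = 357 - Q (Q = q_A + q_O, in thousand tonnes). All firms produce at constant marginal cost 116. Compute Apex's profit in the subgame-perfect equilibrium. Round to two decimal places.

Solve by backward induction. Given q_A, the follower Orion maximises π_O = (357 - q_A - q_O)q_O - 116q_O.
Follower FOC: 241 - q_A - 2q_O = 0, so q_O(q_A) = (241 - q_A)/2.
Apex substitutes q_O(q_A) into its own profit: π_A = q_A(357 - q_A - (241 - q_A)/2) - 116q_A = (473/2 - (1/2)q_A)q_A - 116q_A.
Leader FOC: 241/2 - q_A = 0, so q_A = 241/2.
Then q_O = (241 - 241/2)/2 = 241/4.
Price P = 357 - 723/4 = 705/4.
Apex's profit: (705/4 - 116)·(241/2) = 7260.1250.

7260.13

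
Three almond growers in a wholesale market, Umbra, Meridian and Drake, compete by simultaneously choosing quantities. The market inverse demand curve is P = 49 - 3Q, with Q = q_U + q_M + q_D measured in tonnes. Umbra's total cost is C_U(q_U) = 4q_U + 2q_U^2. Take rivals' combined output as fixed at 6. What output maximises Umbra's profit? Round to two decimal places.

2.70

With rivals' combined output fixed at 6, Umbra's profit is π_U = (49 - 3·6 - 3q_U)q_U - (4q_U + 2q_U²) = (31 - 3q_U)q_U - (4q_U + 2q_U²).
∂π_U/∂q_U = 27 - 10q_U = 0, so q_U = 27/10.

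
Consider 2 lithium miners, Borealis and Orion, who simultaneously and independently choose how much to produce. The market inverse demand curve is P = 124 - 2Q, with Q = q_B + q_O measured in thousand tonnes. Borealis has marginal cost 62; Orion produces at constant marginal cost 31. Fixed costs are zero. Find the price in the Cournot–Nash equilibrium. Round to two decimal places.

Borealis's profit: π_B = (124 - 2Q)q_B - (62q_B). Setting ∂π_B/∂q_B = 0: 62 - 4q_B - 2(q_O) = 0.
Orion's profit: π_O = (124 - 2Q)q_O - (31q_O). Setting ∂π_O/∂q_O = 0: 93 - 4q_O - 2(q_B) = 0.
So q_B = (62 - 2q_O)/4 and q_O = (93 - 2q_B)/4.
Substituting one into the other gives q_B = 31/6 and q_O = 62/3.
Total output Q = 155/6, so price P = 124 - 2·(155/6) = 217/3.

72.33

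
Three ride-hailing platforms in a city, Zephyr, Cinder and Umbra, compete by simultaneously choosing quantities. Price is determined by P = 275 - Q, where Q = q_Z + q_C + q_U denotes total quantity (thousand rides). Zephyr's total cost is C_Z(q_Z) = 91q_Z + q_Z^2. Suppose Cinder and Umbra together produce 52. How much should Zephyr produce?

33

With rivals' combined output fixed at 52, Zephyr's profit is π_Z = (275 - 52 - q_Z)q_Z - (91q_Z + q_Z²) = (223 - q_Z)q_Z - (91q_Z + q_Z²).
∂π_Z/∂q_Z = 132 - 4q_Z = 0, so q_Z = 33.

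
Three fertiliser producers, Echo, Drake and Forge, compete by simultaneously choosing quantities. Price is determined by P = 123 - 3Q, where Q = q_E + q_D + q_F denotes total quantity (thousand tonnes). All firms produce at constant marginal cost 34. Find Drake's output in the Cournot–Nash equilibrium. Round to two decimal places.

Each firm earns π_i = (123 - 3Q)q_i - 34q_i.
Setting ∂π_i/∂q_i = 0 with rivals' quantities fixed: 89 - 6q_i - 3·Σ_{j≠i} q_j = 0.
With identical firms every q_j equals q_i, so Σ_{j≠i} q_j = 2q_i and 89 = 12q_i, giving q_i = 89/12.

7.42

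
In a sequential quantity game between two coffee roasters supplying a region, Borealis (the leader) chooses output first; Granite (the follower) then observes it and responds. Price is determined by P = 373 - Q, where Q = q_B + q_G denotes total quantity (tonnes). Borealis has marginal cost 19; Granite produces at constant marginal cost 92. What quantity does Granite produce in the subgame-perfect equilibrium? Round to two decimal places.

Solve by backward induction. Given q_B, the follower Granite maximises π_G = (373 - q_B - q_G)q_G - 92q_G.
∂π_G/∂q_G = 281 - q_B - 2q_G = 0 gives the reaction function q_G = (281 - q_B)/2.
The leader anticipates this reaction. Substituting into P = 373 - Q gives P = 465/2 - (1/2)q_B, so π_B = (465/2 - (1/2)q_B)q_B - 19q_B.
The leader's first-order condition 427/2 - q_B = 0 yields q_B = 427/2.
Then q_G = (281 - 427/2)/2 = 135/4.

33.75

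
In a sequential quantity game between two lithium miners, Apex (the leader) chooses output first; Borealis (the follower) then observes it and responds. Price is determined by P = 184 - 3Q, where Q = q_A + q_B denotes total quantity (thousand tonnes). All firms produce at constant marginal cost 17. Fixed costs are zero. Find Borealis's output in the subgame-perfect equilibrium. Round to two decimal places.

Solve by backward induction. Given q_A, the follower Borealis maximises π_B = (184 - 3q_A - 3q_B)q_B - 17q_B.
Follower FOC: 167 - 3q_A - 6q_B = 0, so q_B(q_A) = (167 - 3q_A)/6.
Apex substitutes q_B(q_A) into its own profit: π_A = q_A(184 - 3q_A - (167 - 3q_A)/2) - 17q_A = (201/2 - (3/2)q_A)q_A - 17q_A.
Maximising: ∂π_A/∂q_A = 167/2 - 3q_A = 0, giving q_A = 167/6.
Then q_B = (167 - 3·(167/6))/6 = 167/12.

13.92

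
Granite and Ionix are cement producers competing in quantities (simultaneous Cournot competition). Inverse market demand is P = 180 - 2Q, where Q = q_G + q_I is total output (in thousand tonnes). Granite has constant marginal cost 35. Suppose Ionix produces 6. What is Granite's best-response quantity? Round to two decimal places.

With the rival's output fixed at 6, Granite's profit is π_G = (180 - 2·6 - 2q_G)q_G - (35q_G) = (168 - 2q_G)q_G - (35q_G).
∂π_G/∂q_G = 133 - 4q_G = 0, so q_G = 133/4.

33.25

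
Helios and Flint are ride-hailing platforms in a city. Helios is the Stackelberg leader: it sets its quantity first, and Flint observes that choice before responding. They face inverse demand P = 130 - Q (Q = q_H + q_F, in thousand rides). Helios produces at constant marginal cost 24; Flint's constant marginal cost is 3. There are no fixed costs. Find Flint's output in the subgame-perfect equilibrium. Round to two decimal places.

The follower Flint best-responds to any q_H: π_F = (130 - Q)q_F - 3q_F.
Setting the follower's marginal profit to zero, 127 - q_H - 2q_F = 0, i.e. q_F = (127 - q_H)/2.
Helios substitutes q_F(q_H) into its own profit: π_H = q_H(130 - q_H - (127 - q_H)/2) - 24q_H = (133/2 - (1/2)q_H)q_H - 24q_H.
Leader FOC: 85/2 - q_H = 0, so q_H = 85/2.
Then q_F = (127 - 85/2)/2 = 169/4.

42.25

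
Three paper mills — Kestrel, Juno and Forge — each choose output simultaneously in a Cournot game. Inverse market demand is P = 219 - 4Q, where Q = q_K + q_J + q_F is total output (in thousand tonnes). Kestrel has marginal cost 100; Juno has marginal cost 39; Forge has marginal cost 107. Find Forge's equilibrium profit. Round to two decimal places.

21.39

Kestrel's profit: π_K = (219 - 4Q)q_K - (100q_K). Setting ∂π_K/∂q_K = 0: 119 - 8q_K - 4(q_J + q_F) = 0.
Juno's first-order condition: 180 - 8q_J - 4(q_K + q_F) = 0.
Forge's first-order condition: 112 - 8q_F - 4(q_K + q_J) = 0.
Adding the 3 first-order conditions: 411 − 16Q = 0, so Q = 411/16.
Back-substituting: q_K = (119 − 411/4)/4 = 65/16, q_J = (180 − 411/4)/4 = 309/16, q_F = (112 − 411/4)/4 = 37/16.
Price P = 219 - 4·(411/16) = 465/4.
Forge's profit: (465/4 - 107)·(37/16) = 1369/64.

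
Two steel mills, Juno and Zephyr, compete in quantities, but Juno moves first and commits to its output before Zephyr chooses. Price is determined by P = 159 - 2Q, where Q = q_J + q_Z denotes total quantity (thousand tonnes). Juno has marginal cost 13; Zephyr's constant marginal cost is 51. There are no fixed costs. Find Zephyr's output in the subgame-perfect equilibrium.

4

Solve by backward induction. Given q_J, the follower Zephyr maximises π_Z = (159 - 2q_J - 2q_Z)q_Z - 51q_Z.
∂π_Z/∂q_Z = 108 - 2q_J - 4q_Z = 0 gives the reaction function q_Z = (108 - 2q_J)/4.
The leader anticipates this reaction. Substituting into P = 159 - 2Q gives P = 105 - q_J, so π_J = (105 - q_J)q_J - 13q_J.
The leader's first-order condition 92 - 2q_J = 0 yields q_J = 46.
Then q_Z = (108 - 2·46)/4 = 4.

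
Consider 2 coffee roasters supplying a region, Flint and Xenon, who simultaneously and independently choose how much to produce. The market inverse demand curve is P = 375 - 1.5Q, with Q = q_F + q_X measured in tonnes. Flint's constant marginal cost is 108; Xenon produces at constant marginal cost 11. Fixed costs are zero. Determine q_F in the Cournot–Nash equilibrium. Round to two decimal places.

37.78

Flint's profit: π_F = (375 - 1.5Q)q_F - (108q_F). Setting ∂π_F/∂q_F = 0: 267 - 3q_F - (3/2)(q_X) = 0.
Xenon's first-order condition: 364 - 3q_X - (3/2)(q_F) = 0.
So q_F = (267 - (3/2)q_X)/3 and q_X = (364 - (3/2)q_F)/3.
Substituting one into the other gives q_F = 340/9 and q_X = 922/9.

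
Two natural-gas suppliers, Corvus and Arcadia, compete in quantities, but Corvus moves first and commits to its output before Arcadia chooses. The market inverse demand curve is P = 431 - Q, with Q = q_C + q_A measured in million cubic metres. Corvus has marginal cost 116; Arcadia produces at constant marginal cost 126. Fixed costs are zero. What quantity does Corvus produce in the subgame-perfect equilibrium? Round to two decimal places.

Solve by backward induction. Given q_C, the follower Arcadia maximises π_A = (431 - q_C - q_A)q_A - 126q_A.
∂π_A/∂q_A = 305 - q_C - 2q_A = 0 gives the reaction function q_A = (305 - q_C)/2.
Corvus substitutes q_A(q_C) into its own profit: π_C = q_C(431 - q_C - (305 - q_C)/2) - 116q_C = (557/2 - (1/2)q_C)q_C - 116q_C.
The leader's first-order condition 325/2 - q_C = 0 yields q_C = 325/2.
Then q_A = (305 - 325/2)/2 = 285/4.

162.50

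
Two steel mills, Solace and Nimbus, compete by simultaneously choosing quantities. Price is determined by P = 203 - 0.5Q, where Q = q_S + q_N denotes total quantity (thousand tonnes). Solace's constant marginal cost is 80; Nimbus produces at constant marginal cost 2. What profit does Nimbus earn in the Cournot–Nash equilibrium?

17298

Solace's profit: π_S = (203 - 0.5Q)q_S - (80q_S). Setting ∂π_S/∂q_S = 0: 123 - q_S - (1/2)(q_N) = 0.
Nimbus's first-order condition: 201 - q_N - (1/2)(q_S) = 0.
Best responses: q_S = (123 - (1/2)q_N), q_N = (201 - (1/2)q_S).
Solving the pair: q_S = 30, q_N = 186.
Price P = 203 - (1/2)·216 = 95.
Nimbus's profit: (95 - 2)·186 = 17298.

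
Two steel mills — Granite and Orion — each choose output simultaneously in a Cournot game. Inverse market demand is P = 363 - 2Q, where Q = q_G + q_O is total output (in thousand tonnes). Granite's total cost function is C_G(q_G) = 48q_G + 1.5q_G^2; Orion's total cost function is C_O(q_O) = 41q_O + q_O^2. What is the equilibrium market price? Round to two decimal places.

Granite's profit: π_G = (363 - 2Q)q_G - (48q_G + (3/2)q_G²). Setting ∂π_G/∂q_G = 0: 315 - 7q_G - 2(q_O) = 0.
Orion's profit: π_O = (363 - 2Q)q_O - (41q_O + q_O²). Setting ∂π_O/∂q_O = 0: 322 - 6q_O - 2(q_G) = 0.
Best responses: q_G = (315 - 2q_O)/7, q_O = (322 - 2q_G)/6.
Solving the pair: q_G = 623/19, q_O = 812/19.
Total output Q = 1435/19, so price P = 363 - 2·(1435/19) = 211.9474.

211.95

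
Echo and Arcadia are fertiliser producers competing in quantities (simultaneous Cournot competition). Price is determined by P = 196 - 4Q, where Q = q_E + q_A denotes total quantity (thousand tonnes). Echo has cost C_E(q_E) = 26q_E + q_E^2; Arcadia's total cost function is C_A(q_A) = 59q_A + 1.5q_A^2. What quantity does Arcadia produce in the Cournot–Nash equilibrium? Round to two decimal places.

Echo's profit: π_E = (196 - 4Q)q_E - (26q_E + q_E²). Setting ∂π_E/∂q_E = 0: 170 - 10q_E - 4(q_A) = 0.
Arcadia's first-order condition: 137 - 11q_A - 4(q_E) = 0.
Best responses: q_E = (170 - 4q_A)/10, q_A = (137 - 4q_E)/11.
Solving the pair: q_E = 661/47, q_A = 345/47.

7.34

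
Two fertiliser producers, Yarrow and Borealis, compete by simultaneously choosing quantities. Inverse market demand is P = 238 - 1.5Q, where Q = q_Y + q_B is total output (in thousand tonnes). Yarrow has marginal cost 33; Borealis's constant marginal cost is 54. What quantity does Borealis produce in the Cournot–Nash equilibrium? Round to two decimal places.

Yarrow's profit: π_Y = (238 - 1.5Q)q_Y - (33q_Y). Setting ∂π_Y/∂q_Y = 0: 205 - 3q_Y - (3/2)(q_B) = 0.
Borealis's profit: π_B = (238 - 1.5Q)q_B - (54q_B). Setting ∂π_B/∂q_B = 0: 184 - 3q_B - (3/2)(q_Y) = 0.
So q_Y = (205 - (3/2)q_B)/3 and q_B = (184 - (3/2)q_Y)/3.
Solving the pair: q_Y = 452/9, q_B = 326/9.

36.22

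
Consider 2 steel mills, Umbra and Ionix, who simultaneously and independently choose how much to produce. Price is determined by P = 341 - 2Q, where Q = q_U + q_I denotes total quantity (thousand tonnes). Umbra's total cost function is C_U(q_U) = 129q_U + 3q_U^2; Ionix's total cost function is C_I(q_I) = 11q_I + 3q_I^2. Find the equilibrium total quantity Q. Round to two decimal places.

Umbra's profit: π_U = (341 - 2Q)q_U - (129q_U + 3q_U²). Setting ∂π_U/∂q_U = 0: 212 - 10q_U - 2(q_I) = 0.
Ionix's profit: π_I = (341 - 2Q)q_I - (11q_I + 3q_I²). Setting ∂π_I/∂q_I = 0: 330 - 10q_I - 2(q_U) = 0.
Best responses: q_U = (212 - 2q_I)/10, q_I = (330 - 2q_U)/10.
Substituting one into the other gives q_U = 365/24 and q_I = 719/24.
Total output Q = 365/24 + 719/24 = 271/6.

45.17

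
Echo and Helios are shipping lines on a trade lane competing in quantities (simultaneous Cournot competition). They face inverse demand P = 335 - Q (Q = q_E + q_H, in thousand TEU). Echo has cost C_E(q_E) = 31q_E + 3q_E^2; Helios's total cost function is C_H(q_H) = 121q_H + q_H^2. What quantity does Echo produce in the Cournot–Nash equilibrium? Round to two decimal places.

32.32

Echo's profit: π_E = (335 - Q)q_E - (31q_E + 3q_E²). Setting ∂π_E/∂q_E = 0: 304 - 8q_E - (q_H) = 0.
Helios's first-order condition: 214 - 4q_H - (q_E) = 0.
So q_E = (304 - q_H)/8 and q_H = (214 - q_E)/4.
Solving the pair: q_E = 1002/31, q_H = 1408/31.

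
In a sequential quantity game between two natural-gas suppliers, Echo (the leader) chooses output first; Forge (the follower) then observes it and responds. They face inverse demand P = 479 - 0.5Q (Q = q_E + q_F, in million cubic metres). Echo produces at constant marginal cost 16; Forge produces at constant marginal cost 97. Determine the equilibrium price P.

Solve by backward induction. Given q_E, the follower Forge maximises π_F = (479 - (1/2)q_E - (1/2)q_F)q_F - 97q_F.
∂π_F/∂q_F = 382 - (1/2)q_E - q_F = 0 gives the reaction function q_F = (382 - (1/2)q_E).
The leader anticipates this reaction. Substituting into P = 479 - 0.5Q gives P = 288 - (1/4)q_E, so π_E = (288 - (1/4)q_E)q_E - 16q_E.
The leader's first-order condition 272 - (1/2)q_E = 0 yields q_E = 544.
Then q_F = (382 - (1/2)·544) = 110.
Total output Q = 654, so price P = 479 - (1/2)·654 = 152.

152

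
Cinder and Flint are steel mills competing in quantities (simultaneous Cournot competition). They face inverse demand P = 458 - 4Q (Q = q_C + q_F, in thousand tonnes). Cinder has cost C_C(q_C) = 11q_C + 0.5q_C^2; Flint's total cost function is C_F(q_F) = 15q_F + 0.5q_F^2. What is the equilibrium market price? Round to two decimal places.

Cinder's profit: π_C = (458 - 4Q)q_C - (11q_C + (1/2)q_C²). Setting ∂π_C/∂q_C = 0: 447 - 9q_C - 4(q_F) = 0.
Flint's profit: π_F = (458 - 4Q)q_F - (15q_F + (1/2)q_F²). Setting ∂π_F/∂q_F = 0: 443 - 9q_F - 4(q_C) = 0.
Rearranging gives the reaction functions q_C = (447 - 4q_F)/9 and q_F = (443 - 4q_C)/9.
Substituting one into the other gives q_C = 34.6308 and q_F = 33.8308.
Total output Q = 890/13, so price P = 458 - 4·(890/13) = 184.1538.

184.15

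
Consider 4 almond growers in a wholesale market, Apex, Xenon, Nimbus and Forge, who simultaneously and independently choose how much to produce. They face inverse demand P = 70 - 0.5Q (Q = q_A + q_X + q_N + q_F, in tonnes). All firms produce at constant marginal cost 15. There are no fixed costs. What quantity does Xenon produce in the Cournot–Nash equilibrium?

A representative firm's profit is π_i = q_i(70 - 0.5Q) - 15q_i.
First-order condition (treating rivals' output as given): 55 - q_i - (1/2)·Σ_{j≠i} q_j = 0.
With identical firms every q_j equals q_i, so Σ_{j≠i} q_j = 3q_i and 55 = (5/2)q_i, giving q_i = 22.

22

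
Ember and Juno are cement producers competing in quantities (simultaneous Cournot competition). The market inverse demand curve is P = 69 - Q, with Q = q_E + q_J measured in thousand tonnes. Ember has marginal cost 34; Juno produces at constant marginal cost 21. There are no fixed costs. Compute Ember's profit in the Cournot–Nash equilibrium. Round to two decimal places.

53.78

Ember's profit: π_E = (69 - Q)q_E - (34q_E). Setting ∂π_E/∂q_E = 0: 35 - 2q_E - (q_J) = 0.
Juno's profit: π_J = (69 - Q)q_J - (21q_J). Setting ∂π_J/∂q_J = 0: 48 - 2q_J - (q_E) = 0.
Best responses: q_E = (35 - q_J)/2, q_J = (48 - q_E)/2.
Solving the pair: q_E = 22/3, q_J = 61/3.
Price P = 69 - 83/3 = 124/3.
Ember's profit: (124/3 - 34)·(22/3) = 484/9.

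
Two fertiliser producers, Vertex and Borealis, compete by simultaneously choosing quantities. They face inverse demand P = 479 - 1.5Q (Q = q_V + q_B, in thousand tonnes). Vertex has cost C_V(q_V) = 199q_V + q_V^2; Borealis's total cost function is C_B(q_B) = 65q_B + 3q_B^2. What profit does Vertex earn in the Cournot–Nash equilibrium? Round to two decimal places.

4933.07

Vertex's profit: π_V = (479 - 1.5Q)q_V - (199q_V + q_V²). Setting ∂π_V/∂q_V = 0: 280 - 5q_V - (3/2)(q_B) = 0.
Borealis's profit: π_B = (479 - 1.5Q)q_B - (65q_B + 3q_B²). Setting ∂π_B/∂q_B = 0: 414 - 9q_B - (3/2)(q_V) = 0.
So q_V = (280 - (3/2)q_B)/5 and q_B = (414 - (3/2)q_V)/9.
Substituting one into the other gives q_V = 844/19 and q_B = 38.5965.
Price P = 479 - (3/2)·83.0175 = 354.4737.
Vertex's profit: 354.4737·(844/19) - 199·(844/19) - (844/19)² = 4933.0748.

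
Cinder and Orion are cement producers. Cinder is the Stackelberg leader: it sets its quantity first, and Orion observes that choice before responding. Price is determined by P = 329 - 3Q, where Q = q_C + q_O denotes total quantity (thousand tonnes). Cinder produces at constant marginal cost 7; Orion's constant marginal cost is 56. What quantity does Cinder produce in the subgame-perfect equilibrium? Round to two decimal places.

61.83

The follower Orion best-responds to any q_C: π_O = (329 - 3Q)q_O - 56q_O.
Follower FOC: 273 - 3q_C - 6q_O = 0, so q_O(q_C) = (273 - 3q_C)/6.
The leader anticipates this reaction. Substituting into P = 329 - 3Q gives P = 385/2 - (3/2)q_C, so π_C = (385/2 - (3/2)q_C)q_C - 7q_C.
The leader's first-order condition 371/2 - 3q_C = 0 yields q_C = 371/6.
Then q_O = (273 - 3·(371/6))/6 = 175/12.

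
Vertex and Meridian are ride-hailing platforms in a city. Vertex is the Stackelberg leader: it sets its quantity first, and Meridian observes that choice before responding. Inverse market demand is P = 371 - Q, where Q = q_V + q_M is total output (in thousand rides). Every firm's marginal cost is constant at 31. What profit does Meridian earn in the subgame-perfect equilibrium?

7225

Solve by backward induction. Given q_V, the follower Meridian maximises π_M = (371 - q_V - q_M)q_M - 31q_M.
Follower FOC: 340 - q_V - 2q_M = 0, so q_M(q_V) = (340 - q_V)/2.
The leader anticipates this reaction. Substituting into P = 371 - Q gives P = 201 - (1/2)q_V, so π_V = (201 - (1/2)q_V)q_V - 31q_V.
Leader FOC: 170 - q_V = 0, so q_V = 170.
Then q_M = (340 - 170)/2 = 85.
Price P = 371 - 255 = 116.
Meridian's profit: (116 - 31)·85 = 7225.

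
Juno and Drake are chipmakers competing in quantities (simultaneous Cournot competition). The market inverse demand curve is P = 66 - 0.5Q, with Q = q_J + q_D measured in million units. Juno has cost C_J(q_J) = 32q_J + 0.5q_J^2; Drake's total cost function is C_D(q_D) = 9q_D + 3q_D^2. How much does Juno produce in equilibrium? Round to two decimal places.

Juno's profit: π_J = (66 - 0.5Q)q_J - (32q_J + (1/2)q_J²). Setting ∂π_J/∂q_J = 0: 34 - 2q_J - (1/2)(q_D) = 0.
Drake's profit: π_D = (66 - 0.5Q)q_D - (9q_D + 3q_D²). Setting ∂π_D/∂q_D = 0: 57 - 7q_D - (1/2)(q_J) = 0.
Best responses: q_J = (34 - (1/2)q_D)/2, q_D = (57 - (1/2)q_J)/7.
Substituting one into the other gives q_J = 838/55 and q_D = 388/55.

15.24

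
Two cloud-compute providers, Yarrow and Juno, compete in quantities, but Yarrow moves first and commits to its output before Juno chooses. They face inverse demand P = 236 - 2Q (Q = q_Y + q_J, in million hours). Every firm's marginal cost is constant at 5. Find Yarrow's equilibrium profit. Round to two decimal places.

3335.06

Solve by backward induction. Given q_Y, the follower Juno maximises π_J = (236 - 2q_Y - 2q_J)q_J - 5q_J.
Follower FOC: 231 - 2q_Y - 4q_J = 0, so q_J(q_Y) = (231 - 2q_Y)/4.
The leader anticipates this reaction. Substituting into P = 236 - 2Q gives P = 241/2 - q_Y, so π_Y = (241/2 - q_Y)q_Y - 5q_Y.
Maximising: ∂π_Y/∂q_Y = 231/2 - 2q_Y = 0, giving q_Y = 231/4.
Then q_J = (231 - 2·(231/4))/4 = 231/8.
Price P = 236 - 2·(693/8) = 251/4.
Yarrow's profit: (251/4 - 5)·(231/4) = 3335.0625.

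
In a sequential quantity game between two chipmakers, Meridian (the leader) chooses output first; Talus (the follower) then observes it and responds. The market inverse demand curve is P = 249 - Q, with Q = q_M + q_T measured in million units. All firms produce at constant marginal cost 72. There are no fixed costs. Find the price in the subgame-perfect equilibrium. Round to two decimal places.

116.25

Solve by backward induction. Given q_M, the follower Talus maximises π_T = (249 - q_M - q_T)q_T - 72q_T.
Setting the follower's marginal profit to zero, 177 - q_M - 2q_T = 0, i.e. q_T = (177 - q_M)/2.
The leader anticipates this reaction. Substituting into P = 249 - Q gives P = 321/2 - (1/2)q_M, so π_M = (321/2 - (1/2)q_M)q_M - 72q_M.
Leader FOC: 177/2 - q_M = 0, so q_M = 177/2.
Then q_T = (177 - 177/2)/2 = 177/4.
Total output Q = 531/4, so price P = 249 - 531/4 = 465/4.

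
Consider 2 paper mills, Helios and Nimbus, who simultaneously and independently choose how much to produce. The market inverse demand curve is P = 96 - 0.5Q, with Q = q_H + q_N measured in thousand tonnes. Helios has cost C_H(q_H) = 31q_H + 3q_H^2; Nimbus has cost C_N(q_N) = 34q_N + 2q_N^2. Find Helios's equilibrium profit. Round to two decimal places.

250.53

Helios's profit: π_H = (96 - 0.5Q)q_H - (31q_H + 3q_H²). Setting ∂π_H/∂q_H = 0: 65 - 7q_H - (1/2)(q_N) = 0.
Nimbus's first-order condition: 62 - 5q_N - (1/2)(q_H) = 0.
So q_H = (65 - (1/2)q_N)/7 and q_N = (62 - (1/2)q_H)/5.
Substituting one into the other gives q_H = 1176/139 and q_N = 1606/139.
Price P = 96 - (1/2)·20.0144 = 85.9928.
Helios's profit: 85.9928·(1176/139) - 31·(1176/139) - 3(1176/139)² = 250.5262.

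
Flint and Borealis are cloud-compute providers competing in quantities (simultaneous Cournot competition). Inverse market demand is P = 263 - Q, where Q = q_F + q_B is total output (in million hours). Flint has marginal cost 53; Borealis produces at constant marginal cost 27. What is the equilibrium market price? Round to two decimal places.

Flint's profit: π_F = (263 - Q)q_F - (53q_F). Setting ∂π_F/∂q_F = 0: 210 - 2q_F - (q_B) = 0.
Borealis's profit: π_B = (263 - Q)q_B - (27q_B). Setting ∂π_B/∂q_B = 0: 236 - 2q_B - (q_F) = 0.
So q_F = (210 - q_B)/2 and q_B = (236 - q_F)/2.
Substituting one into the other gives q_F = 184/3 and q_B = 262/3.
Total output Q = 446/3, so price P = 263 - 446/3 = 343/3.

114.33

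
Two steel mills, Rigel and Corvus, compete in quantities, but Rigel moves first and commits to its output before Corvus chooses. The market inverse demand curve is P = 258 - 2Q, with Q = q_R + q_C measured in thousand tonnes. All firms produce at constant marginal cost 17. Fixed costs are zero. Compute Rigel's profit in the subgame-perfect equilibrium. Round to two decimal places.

3630.06

The follower Corvus best-responds to any q_R: π_C = (258 - 2Q)q_C - 17q_C.
Setting the follower's marginal profit to zero, 241 - 2q_R - 4q_C = 0, i.e. q_C = (241 - 2q_R)/4.
The leader anticipates this reaction. Substituting into P = 258 - 2Q gives P = 275/2 - q_R, so π_R = (275/2 - q_R)q_R - 17q_R.
The leader's first-order condition 241/2 - 2q_R = 0 yields q_R = 241/4.
Then q_C = (241 - 2·(241/4))/4 = 241/8.
Price P = 258 - 2·(723/8) = 309/4.
Rigel's profit: (309/4 - 17)·(241/4) = 3630.0625.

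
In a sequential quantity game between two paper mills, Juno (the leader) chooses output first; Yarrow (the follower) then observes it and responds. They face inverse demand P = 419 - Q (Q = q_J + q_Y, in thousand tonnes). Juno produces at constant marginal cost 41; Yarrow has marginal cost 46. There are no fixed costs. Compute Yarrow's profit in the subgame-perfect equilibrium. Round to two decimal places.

8235.56

The follower Yarrow best-responds to any q_J: π_Y = (419 - Q)q_Y - 46q_Y.
Follower FOC: 373 - q_J - 2q_Y = 0, so q_Y(q_J) = (373 - q_J)/2.
Juno substitutes q_Y(q_J) into its own profit: π_J = q_J(419 - q_J - (373 - q_J)/2) - 41q_J = (465/2 - (1/2)q_J)q_J - 41q_J.
Leader FOC: 383/2 - q_J = 0, so q_J = 383/2.
Then q_Y = (373 - 383/2)/2 = 363/4.
Price P = 419 - 1129/4 = 547/4.
Yarrow's profit: (547/4 - 46)·(363/4) = 8235.5625.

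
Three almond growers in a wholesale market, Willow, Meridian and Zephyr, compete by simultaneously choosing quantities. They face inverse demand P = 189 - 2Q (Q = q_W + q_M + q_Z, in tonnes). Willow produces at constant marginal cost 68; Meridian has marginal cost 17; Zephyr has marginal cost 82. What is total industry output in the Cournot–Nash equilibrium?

Willow's profit: π_W = (189 - 2Q)q_W - (68q_W). Setting ∂π_W/∂q_W = 0: 121 - 4q_W - 2(q_M + q_Z) = 0.
Meridian's first-order condition: 172 - 4q_M - 2(q_W + q_Z) = 0.
Zephyr's profit: π_Z = (189 - 2Q)q_Z - (82q_Z). Setting ∂π_Z/∂q_Z = 0: 107 - 4q_Z - 2(q_W + q_M) = 0.
Summing all 3 equations gives 400 − 8Q = 0, hence Q = 50.
Back-substituting: q_W = (121 − 100)/2 = 21/2, q_M = (172 − 100)/2 = 36, q_Z = (107 − 100)/2 = 7/2.
Total output Q = 21/2 + 36 + 7/2 = 50.

50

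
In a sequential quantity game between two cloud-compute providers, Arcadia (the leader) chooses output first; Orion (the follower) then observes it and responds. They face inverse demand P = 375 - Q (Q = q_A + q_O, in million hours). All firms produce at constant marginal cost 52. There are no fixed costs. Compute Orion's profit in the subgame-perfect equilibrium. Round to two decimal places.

6520.56

Solve by backward induction. Given q_A, the follower Orion maximises π_O = (375 - q_A - q_O)q_O - 52q_O.
Setting the follower's marginal profit to zero, 323 - q_A - 2q_O = 0, i.e. q_O = (323 - q_A)/2.
The leader anticipates this reaction. Substituting into P = 375 - Q gives P = 427/2 - (1/2)q_A, so π_A = (427/2 - (1/2)q_A)q_A - 52q_A.
The leader's first-order condition 323/2 - q_A = 0 yields q_A = 323/2.
Then q_O = (323 - 323/2)/2 = 323/4.
Price P = 375 - 969/4 = 531/4.
Orion's profit: (531/4 - 52)·(323/4) = 6520.5625.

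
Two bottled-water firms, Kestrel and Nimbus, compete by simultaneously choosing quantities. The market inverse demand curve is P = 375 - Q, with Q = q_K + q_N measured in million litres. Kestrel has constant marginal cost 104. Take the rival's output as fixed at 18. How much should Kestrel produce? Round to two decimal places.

With the rival's output fixed at 18, Kestrel's profit is π_K = (375 - 18 - q_K)q_K - (104q_K) = (357 - q_K)q_K - (104q_K).
∂π_K/∂q_K = 253 - 2q_K = 0, so q_K = 253/2.

126.50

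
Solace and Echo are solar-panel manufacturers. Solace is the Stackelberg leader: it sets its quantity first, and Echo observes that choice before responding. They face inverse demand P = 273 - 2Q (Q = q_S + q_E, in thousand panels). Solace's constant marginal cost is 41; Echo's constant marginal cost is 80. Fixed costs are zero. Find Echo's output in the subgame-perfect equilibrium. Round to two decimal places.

14.38

Solve by backward induction. Given q_S, the follower Echo maximises π_E = (273 - 2q_S - 2q_E)q_E - 80q_E.
∂π_E/∂q_E = 193 - 2q_S - 4q_E = 0 gives the reaction function q_E = (193 - 2q_S)/4.
The leader anticipates this reaction. Substituting into P = 273 - 2Q gives P = 353/2 - q_S, so π_S = (353/2 - q_S)q_S - 41q_S.
Leader FOC: 271/2 - 2q_S = 0, so q_S = 271/4.
Then q_E = (193 - 2·(271/4))/4 = 115/8.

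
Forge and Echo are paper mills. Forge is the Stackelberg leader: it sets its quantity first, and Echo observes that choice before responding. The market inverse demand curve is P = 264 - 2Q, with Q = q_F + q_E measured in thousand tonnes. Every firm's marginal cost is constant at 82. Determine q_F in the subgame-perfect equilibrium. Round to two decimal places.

45.50

Solve by backward induction. Given q_F, the follower Echo maximises π_E = (264 - 2q_F - 2q_E)q_E - 82q_E.
∂π_E/∂q_E = 182 - 2q_F - 4q_E = 0 gives the reaction function q_E = (182 - 2q_F)/4.
Forge substitutes q_E(q_F) into its own profit: π_F = q_F(264 - 2q_F - (182 - 2q_F)/2) - 82q_F = (173 - q_F)q_F - 82q_F.
Maximising: ∂π_F/∂q_F = 91 - 2q_F = 0, giving q_F = 91/2.
Then q_E = (182 - 2·(91/2))/4 = 91/4.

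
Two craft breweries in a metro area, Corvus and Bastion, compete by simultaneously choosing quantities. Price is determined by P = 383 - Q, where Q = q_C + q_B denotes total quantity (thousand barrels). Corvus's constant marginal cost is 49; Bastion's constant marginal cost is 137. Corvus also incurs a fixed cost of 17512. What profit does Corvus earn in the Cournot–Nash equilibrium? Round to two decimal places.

Corvus's profit: π_C = (383 - Q)q_C - (49q_C). Setting ∂π_C/∂q_C = 0: 334 - 2q_C - (q_B) = 0.
Bastion's first-order condition: 246 - 2q_B - (q_C) = 0.
So q_C = (334 - q_B)/2 and q_B = (246 - q_C)/2.
Solving the pair: q_C = 422/3, q_B = 158/3.
Price P = 383 - 580/3 = 569/3.
Corvus's profit: (569/3 - 49)·(422/3) - 17512 = 2275.1111.

2275.11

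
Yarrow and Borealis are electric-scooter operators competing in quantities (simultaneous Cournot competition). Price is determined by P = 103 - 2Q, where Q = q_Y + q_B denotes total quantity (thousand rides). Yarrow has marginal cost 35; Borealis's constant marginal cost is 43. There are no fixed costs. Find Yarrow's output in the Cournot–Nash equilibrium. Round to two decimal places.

12.67

Yarrow's profit: π_Y = (103 - 2Q)q_Y - (35q_Y). Setting ∂π_Y/∂q_Y = 0: 68 - 4q_Y - 2(q_B) = 0.
Borealis's first-order condition: 60 - 4q_B - 2(q_Y) = 0.
Best responses: q_Y = (68 - 2q_B)/4, q_B = (60 - 2q_Y)/4.
Solving the pair: q_Y = 38/3, q_B = 26/3.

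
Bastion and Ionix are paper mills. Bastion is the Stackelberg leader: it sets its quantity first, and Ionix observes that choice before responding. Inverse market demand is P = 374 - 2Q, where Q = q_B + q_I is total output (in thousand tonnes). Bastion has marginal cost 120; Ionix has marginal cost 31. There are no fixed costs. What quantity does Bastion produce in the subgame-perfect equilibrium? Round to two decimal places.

Solve by backward induction. Given q_B, the follower Ionix maximises π_I = (374 - 2q_B - 2q_I)q_I - 31q_I.
Follower FOC: 343 - 2q_B - 4q_I = 0, so q_I(q_B) = (343 - 2q_B)/4.
Bastion substitutes q_I(q_B) into its own profit: π_B = q_B(374 - 2q_B - (343 - 2q_B)/2) - 120q_B = (405/2 - q_B)q_B - 120q_B.
The leader's first-order condition 165/2 - 2q_B = 0 yields q_B = 165/4.
Then q_I = (343 - 2·(165/4))/4 = 521/8.

41.25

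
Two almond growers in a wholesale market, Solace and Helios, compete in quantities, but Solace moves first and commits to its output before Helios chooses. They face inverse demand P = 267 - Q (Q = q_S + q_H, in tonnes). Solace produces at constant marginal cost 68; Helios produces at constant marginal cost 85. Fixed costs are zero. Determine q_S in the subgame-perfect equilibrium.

108

The follower Helios best-responds to any q_S: π_H = (267 - Q)q_H - 85q_H.
Setting the follower's marginal profit to zero, 182 - q_S - 2q_H = 0, i.e. q_H = (182 - q_S)/2.
The leader anticipates this reaction. Substituting into P = 267 - Q gives P = 176 - (1/2)q_S, so π_S = (176 - (1/2)q_S)q_S - 68q_S.
Leader FOC: 108 - q_S = 0, so q_S = 108.
Then q_H = (182 - 108)/2 = 37.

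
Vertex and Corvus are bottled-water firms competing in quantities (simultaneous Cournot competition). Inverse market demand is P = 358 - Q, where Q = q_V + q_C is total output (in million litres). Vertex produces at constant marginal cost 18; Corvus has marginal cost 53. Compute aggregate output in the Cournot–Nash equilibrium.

215

Vertex's profit: π_V = (358 - Q)q_V - (18q_V). Setting ∂π_V/∂q_V = 0: 340 - 2q_V - (q_C) = 0.
Corvus's first-order condition: 305 - 2q_C - (q_V) = 0.
So q_V = (340 - q_C)/2 and q_C = (305 - q_V)/2.
Solving the pair: q_V = 125, q_C = 90.
Total output Q = 125 + 90 = 215.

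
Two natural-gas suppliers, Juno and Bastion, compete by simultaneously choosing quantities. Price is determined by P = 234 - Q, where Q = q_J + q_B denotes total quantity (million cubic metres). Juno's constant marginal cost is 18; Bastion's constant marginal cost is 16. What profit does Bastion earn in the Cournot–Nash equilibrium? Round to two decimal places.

5377.78

Juno's profit: π_J = (234 - Q)q_J - (18q_J). Setting ∂π_J/∂q_J = 0: 216 - 2q_J - (q_B) = 0.
Bastion's first-order condition: 218 - 2q_B - (q_J) = 0.
So q_J = (216 - q_B)/2 and q_B = (218 - q_J)/2.
Solving the pair: q_J = 214/3, q_B = 220/3.
Price P = 234 - 434/3 = 268/3.
Bastion's profit: (268/3 - 16)·(220/3) = 5377.7778.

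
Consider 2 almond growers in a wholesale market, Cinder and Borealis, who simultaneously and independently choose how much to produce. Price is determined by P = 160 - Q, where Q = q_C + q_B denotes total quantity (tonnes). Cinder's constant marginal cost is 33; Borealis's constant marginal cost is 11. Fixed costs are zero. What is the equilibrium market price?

Cinder's profit: π_C = (160 - Q)q_C - (33q_C). Setting ∂π_C/∂q_C = 0: 127 - 2q_C - (q_B) = 0.
Borealis's first-order condition: 149 - 2q_B - (q_C) = 0.
Rearranging gives the reaction functions q_C = (127 - q_B)/2 and q_B = (149 - q_C)/2.
Substituting one into the other gives q_C = 35 and q_B = 57.
Total output Q = 92, so price P = 160 - 92 = 68.

68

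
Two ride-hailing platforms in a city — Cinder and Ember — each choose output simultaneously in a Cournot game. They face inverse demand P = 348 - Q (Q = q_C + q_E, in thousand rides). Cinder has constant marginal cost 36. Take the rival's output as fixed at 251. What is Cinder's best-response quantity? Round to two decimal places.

With the rival's output fixed at 251, Cinder's profit is π_C = (348 - 251 - q_C)q_C - (36q_C) = (97 - q_C)q_C - (36q_C).
∂π_C/∂q_C = 61 - 2q_C = 0, so q_C = 61/2.

30.50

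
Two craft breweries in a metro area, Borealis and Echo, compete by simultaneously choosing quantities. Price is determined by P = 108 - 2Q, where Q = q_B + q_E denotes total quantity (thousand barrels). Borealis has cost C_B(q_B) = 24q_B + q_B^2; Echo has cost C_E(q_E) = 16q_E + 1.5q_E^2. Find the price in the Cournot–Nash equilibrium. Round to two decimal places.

66.53

Borealis's profit: π_B = (108 - 2Q)q_B - (24q_B + q_B²). Setting ∂π_B/∂q_B = 0: 84 - 6q_B - 2(q_E) = 0.
Echo's profit: π_E = (108 - 2Q)q_E - (16q_E + (3/2)q_E²). Setting ∂π_E/∂q_E = 0: 92 - 7q_E - 2(q_B) = 0.
So q_B = (84 - 2q_E)/6 and q_E = (92 - 2q_B)/7.
Solving the pair: q_B = 202/19, q_E = 192/19.
Total output Q = 394/19, so price P = 108 - 2·(394/19) = 1264/19.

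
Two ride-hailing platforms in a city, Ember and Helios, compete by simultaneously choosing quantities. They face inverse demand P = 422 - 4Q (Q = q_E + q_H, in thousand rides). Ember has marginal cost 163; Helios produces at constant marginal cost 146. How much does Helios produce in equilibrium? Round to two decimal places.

24.42

Ember's profit: π_E = (422 - 4Q)q_E - (163q_E). Setting ∂π_E/∂q_E = 0: 259 - 8q_E - 4(q_H) = 0.
Helios's first-order condition: 276 - 8q_H - 4(q_E) = 0.
Best responses: q_E = (259 - 4q_H)/8, q_H = (276 - 4q_E)/8.
Solving the pair: q_E = 121/6, q_H = 293/12.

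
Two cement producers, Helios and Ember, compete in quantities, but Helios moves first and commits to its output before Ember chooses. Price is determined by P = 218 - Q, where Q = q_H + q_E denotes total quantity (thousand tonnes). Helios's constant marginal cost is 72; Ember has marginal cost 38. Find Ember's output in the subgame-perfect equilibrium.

Solve by backward induction. Given q_H, the follower Ember maximises π_E = (218 - q_H - q_E)q_E - 38q_E.
Setting the follower's marginal profit to zero, 180 - q_H - 2q_E = 0, i.e. q_E = (180 - q_H)/2.
The leader anticipates this reaction. Substituting into P = 218 - Q gives P = 128 - (1/2)q_H, so π_H = (128 - (1/2)q_H)q_H - 72q_H.
Leader FOC: 56 - q_H = 0, so q_H = 56.
Then q_E = (180 - 56)/2 = 62.

62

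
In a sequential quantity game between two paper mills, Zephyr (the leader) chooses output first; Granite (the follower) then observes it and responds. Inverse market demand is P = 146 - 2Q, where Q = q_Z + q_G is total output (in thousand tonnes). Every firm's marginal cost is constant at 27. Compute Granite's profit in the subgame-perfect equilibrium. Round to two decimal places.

The follower Granite best-responds to any q_Z: π_G = (146 - 2Q)q_G - 27q_G.
Follower FOC: 119 - 2q_Z - 4q_G = 0, so q_G(q_Z) = (119 - 2q_Z)/4.
Zephyr substitutes q_G(q_Z) into its own profit: π_Z = q_Z(146 - 2q_Z - (119 - 2q_Z)/2) - 27q_Z = (173/2 - q_Z)q_Z - 27q_Z.
Leader FOC: 119/2 - 2q_Z = 0, so q_Z = 119/4.
Then q_G = (119 - 2·(119/4))/4 = 119/8.
Price P = 146 - 2·(357/8) = 227/4.
Granite's profit: (227/4 - 27)·(119/8) = 442.5313.

442.53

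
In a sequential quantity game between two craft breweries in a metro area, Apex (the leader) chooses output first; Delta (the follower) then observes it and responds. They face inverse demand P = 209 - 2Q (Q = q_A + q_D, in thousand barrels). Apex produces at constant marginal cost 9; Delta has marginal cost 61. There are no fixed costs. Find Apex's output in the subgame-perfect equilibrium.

63

Solve by backward induction. Given q_A, the follower Delta maximises π_D = (209 - 2q_A - 2q_D)q_D - 61q_D.
∂π_D/∂q_D = 148 - 2q_A - 4q_D = 0 gives the reaction function q_D = (148 - 2q_A)/4.
The leader anticipates this reaction. Substituting into P = 209 - 2Q gives P = 135 - q_A, so π_A = (135 - q_A)q_A - 9q_A.
Leader FOC: 126 - 2q_A = 0, so q_A = 63.
Then q_D = (148 - 2·63)/4 = 11/2.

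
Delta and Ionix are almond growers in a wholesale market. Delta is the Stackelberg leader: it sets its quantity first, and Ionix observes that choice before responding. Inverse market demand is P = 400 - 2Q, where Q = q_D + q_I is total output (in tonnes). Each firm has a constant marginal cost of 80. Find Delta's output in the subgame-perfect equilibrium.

Solve by backward induction. Given q_D, the follower Ionix maximises π_I = (400 - 2q_D - 2q_I)q_I - 80q_I.
∂π_I/∂q_I = 320 - 2q_D - 4q_I = 0 gives the reaction function q_I = (320 - 2q_D)/4.
Delta substitutes q_I(q_D) into its own profit: π_D = q_D(400 - 2q_D - (320 - 2q_D)/2) - 80q_D = (240 - q_D)q_D - 80q_D.
Leader FOC: 160 - 2q_D = 0, so q_D = 80.
Then q_I = (320 - 2·80)/4 = 40.

80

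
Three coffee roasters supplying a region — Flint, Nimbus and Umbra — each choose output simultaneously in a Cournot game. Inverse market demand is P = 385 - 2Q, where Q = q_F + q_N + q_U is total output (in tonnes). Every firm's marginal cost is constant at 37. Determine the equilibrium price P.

Each firm earns π_i = (385 - 2Q)q_i - 37q_i.
Setting ∂π_i/∂q_i = 0 with rivals' quantities fixed: 348 - 4q_i - 2·Σ_{j≠i} q_j = 0.
With identical firms every q_j equals q_i, so Σ_{j≠i} q_j = 2q_i and 348 = 8q_i, giving q_i = 87/2.
Total output Q = 261/2, so price P = 385 - 2·(261/2) = 124.

124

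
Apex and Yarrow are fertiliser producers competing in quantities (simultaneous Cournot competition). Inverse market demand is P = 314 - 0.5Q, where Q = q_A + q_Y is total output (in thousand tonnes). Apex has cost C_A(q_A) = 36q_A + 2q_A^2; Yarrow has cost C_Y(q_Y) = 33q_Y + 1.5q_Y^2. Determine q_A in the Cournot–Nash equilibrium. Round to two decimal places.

49.19

Apex's profit: π_A = (314 - 0.5Q)q_A - (36q_A + 2q_A²). Setting ∂π_A/∂q_A = 0: 278 - 5q_A - (1/2)(q_Y) = 0.
Yarrow's first-order condition: 281 - 4q_Y - (1/2)(q_A) = 0.
So q_A = (278 - (1/2)q_Y)/5 and q_Y = (281 - (1/2)q_A)/4.
Substituting one into the other gives q_A = 49.1899 and q_Y = 64.1013.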